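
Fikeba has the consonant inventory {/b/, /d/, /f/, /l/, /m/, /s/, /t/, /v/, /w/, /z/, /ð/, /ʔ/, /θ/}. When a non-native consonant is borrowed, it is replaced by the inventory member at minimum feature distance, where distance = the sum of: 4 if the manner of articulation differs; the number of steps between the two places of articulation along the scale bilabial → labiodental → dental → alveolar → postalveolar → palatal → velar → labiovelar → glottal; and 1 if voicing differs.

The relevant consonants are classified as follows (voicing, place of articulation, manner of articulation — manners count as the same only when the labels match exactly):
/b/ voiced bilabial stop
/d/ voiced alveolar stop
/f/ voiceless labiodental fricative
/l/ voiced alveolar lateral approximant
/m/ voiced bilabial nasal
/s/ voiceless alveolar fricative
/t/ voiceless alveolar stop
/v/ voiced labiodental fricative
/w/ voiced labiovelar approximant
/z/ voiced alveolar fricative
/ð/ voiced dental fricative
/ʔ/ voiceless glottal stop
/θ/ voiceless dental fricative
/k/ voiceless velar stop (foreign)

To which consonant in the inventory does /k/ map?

/ʔ/ is closest: same manner (stop), place distance 2 (velar→glottal), same voicing; total 2. Next closest is /t/ at distance 3.

ʔ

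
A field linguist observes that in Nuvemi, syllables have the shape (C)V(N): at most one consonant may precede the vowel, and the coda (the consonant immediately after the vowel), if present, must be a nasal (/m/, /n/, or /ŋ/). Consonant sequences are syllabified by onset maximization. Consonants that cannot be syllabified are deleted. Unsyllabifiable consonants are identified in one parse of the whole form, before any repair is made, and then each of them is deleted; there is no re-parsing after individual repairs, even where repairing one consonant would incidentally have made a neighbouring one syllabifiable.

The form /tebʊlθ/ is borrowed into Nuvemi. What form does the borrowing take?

Syllabifying with onset maximization leaves /l/, /θ/ stranded (only a nasal (/m/, /n/, or /ŋ/) is licensed in coda position; onsets are limited to one consonant).
Deleting the stranded consonants removes /l/, /θ/.

tebʊ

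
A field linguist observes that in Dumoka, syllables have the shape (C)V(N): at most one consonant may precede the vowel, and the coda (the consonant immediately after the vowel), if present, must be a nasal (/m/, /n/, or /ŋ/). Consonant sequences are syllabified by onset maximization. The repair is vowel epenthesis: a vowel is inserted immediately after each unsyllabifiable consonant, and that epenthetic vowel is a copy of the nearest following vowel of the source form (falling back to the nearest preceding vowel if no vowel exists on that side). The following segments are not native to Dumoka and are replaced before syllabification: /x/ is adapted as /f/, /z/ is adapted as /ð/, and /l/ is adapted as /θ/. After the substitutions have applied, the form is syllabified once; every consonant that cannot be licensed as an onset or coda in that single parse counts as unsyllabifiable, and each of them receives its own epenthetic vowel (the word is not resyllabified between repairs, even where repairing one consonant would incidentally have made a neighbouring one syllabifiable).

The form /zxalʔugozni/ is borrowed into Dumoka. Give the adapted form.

ðafaθuʔugoðini

Substitution: /z/ → /ð/, /x/ → /f/, /l/ → /θ/, giving /ðfaθʔugoðni/.
Syllabifying with onset maximization leaves /ð/, /θ/, /ð/ stranded (only a nasal (/m/, /n/, or /ŋ/) is licensed in coda position; onsets are limited to one consonant).
Inserting the epenthetic vowel yields /ð/ → /ða/, /θ/ → /θu/, /ð/ → /ði/.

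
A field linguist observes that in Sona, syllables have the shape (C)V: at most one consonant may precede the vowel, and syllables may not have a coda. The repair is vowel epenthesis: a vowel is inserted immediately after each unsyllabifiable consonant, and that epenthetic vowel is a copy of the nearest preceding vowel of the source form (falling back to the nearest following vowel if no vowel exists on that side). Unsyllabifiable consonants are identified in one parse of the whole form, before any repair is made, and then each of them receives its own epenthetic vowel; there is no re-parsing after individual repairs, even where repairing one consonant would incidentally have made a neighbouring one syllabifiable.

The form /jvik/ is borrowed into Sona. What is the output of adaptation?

jiviki

Syllabifying with onset maximization leaves /j/, /k/ stranded (no codas are permitted; onsets are limited to one consonant).
Epenthesis after each stranded consonant: /j/ → /ji/, /k/ → /ki/.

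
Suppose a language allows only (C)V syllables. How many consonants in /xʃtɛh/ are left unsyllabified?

3

Under (C)V, the unsyllabifiable consonants are /x/, /ʃ/, /h/ (no codas are permitted; onsets are limited to one consonant).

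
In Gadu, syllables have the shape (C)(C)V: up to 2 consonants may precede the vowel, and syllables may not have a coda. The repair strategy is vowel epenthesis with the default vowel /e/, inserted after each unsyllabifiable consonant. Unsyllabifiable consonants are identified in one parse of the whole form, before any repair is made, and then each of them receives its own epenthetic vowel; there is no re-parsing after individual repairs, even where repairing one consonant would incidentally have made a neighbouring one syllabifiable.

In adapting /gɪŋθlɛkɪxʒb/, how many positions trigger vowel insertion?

4

The unsyllabifiable consonants are /ŋ/, /x/, /ʒ/, /b/; each receives one epenthetic vowel.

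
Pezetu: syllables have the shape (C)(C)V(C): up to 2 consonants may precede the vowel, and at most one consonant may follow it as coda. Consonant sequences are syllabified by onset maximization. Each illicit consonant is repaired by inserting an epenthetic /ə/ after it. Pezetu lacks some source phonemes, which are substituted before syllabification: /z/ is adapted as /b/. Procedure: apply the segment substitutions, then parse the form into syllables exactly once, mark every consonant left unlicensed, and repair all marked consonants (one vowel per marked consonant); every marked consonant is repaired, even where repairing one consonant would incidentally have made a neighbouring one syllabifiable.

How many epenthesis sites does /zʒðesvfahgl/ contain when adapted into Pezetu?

3

After substitution the input is /bʒðesvfahgl/.
The unsyllabifiable consonants are /b/, /g/, /l/; each receives one epenthetic vowel.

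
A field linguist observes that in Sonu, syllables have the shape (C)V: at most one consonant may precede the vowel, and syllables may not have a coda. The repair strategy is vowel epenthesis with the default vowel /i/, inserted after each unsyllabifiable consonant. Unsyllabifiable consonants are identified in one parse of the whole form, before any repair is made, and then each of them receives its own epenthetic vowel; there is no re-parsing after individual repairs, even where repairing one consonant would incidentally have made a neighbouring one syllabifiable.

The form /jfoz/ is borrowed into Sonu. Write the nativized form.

jifozi

Under (C)V, the unsyllabifiable consonants are /j/, /z/ (no codas are permitted; onsets are limited to one consonant).
Inserting the epenthetic vowel yields /j/ → /ji/, /z/ → /zi/.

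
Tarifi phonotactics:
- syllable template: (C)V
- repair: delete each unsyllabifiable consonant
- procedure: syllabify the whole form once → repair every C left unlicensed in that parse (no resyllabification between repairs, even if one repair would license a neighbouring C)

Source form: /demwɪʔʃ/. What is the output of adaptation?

dewɪ

The consonants /m/, /ʔ/, /ʃ/ cannot be parsed into a legal (C)V syllable (no codas are permitted; onsets are limited to one consonant).
Deletion applies to /m/, /ʔ/, /ʃ/.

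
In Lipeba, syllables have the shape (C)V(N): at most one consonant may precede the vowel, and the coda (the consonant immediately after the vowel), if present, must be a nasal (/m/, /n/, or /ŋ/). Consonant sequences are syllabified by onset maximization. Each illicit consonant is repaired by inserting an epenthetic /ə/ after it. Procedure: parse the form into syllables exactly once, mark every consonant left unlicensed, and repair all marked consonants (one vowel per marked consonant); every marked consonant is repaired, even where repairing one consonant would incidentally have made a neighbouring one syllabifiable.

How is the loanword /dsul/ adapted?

dəsulə

The consonants /d/, /l/ cannot be parsed into a legal (C)V(N) syllable (only a nasal (/m/, /n/, or /ŋ/) is licensed in coda position; onsets are limited to one consonant).
Epenthesis after each stranded consonant: /d/ → /də/, /l/ → /lə/.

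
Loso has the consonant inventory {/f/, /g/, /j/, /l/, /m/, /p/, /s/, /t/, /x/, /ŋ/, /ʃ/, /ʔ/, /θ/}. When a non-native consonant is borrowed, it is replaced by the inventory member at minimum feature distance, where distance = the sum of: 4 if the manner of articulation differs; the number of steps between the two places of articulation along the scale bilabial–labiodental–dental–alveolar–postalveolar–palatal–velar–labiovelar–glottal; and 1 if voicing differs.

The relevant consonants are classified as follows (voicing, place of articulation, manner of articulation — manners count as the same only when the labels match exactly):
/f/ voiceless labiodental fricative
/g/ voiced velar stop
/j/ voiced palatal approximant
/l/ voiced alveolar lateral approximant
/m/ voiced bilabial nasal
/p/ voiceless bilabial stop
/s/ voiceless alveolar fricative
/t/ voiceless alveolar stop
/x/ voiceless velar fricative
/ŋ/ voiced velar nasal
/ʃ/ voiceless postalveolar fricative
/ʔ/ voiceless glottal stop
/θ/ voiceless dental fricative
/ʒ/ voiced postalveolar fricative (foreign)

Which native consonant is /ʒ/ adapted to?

/ʃ/ is closest: same manner (fricative), place distance 0 (postalveolar→postalveolar), voicing differs (+1); total 1. Next closest is /s/ at distance 2.

ʃ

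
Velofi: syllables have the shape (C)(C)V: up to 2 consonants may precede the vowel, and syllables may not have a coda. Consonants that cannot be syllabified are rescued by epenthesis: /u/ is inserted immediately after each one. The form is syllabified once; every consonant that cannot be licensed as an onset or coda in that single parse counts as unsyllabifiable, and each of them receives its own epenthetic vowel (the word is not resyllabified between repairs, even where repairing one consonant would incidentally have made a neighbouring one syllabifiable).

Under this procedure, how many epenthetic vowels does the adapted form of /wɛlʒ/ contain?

The unsyllabifiable consonants are /l/, /ʒ/; each receives one epenthetic vowel.

2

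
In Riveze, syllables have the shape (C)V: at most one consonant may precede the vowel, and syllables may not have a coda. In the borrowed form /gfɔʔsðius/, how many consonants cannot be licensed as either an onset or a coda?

Syllabifying with onset maximization leaves /g/, /ʔ/, /s/, /s/ stranded (no codas are permitted; onsets are limited to one consonant).

4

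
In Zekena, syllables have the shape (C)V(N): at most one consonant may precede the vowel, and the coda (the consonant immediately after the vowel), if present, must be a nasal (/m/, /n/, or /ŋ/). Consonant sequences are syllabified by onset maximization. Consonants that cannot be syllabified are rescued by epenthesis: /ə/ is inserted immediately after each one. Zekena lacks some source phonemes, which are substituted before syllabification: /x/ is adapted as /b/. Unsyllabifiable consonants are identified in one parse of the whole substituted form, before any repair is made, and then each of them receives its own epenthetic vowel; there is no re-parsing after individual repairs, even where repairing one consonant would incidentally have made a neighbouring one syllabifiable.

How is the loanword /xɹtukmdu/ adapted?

bəɹətukəmədu

Substitution: /x/ → /b/, giving /bɹtukmdu/.
The consonants /b/, /ɹ/, /k/, /m/ cannot be parsed into a legal (C)V(N) syllable (only a nasal (/m/, /n/, or /ŋ/) is licensed in coda position; onsets are limited to one consonant).
Each unlicensed consonant becomes the onset of a new syllable: /b/ → /bə/, /ɹ/ → /ɹə/, /k/ → /kə/, /m/ → /mə/.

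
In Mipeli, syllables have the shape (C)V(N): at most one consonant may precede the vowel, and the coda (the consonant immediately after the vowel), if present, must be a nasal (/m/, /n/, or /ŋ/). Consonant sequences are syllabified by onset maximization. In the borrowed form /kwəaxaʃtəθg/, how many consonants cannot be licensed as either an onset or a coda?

The consonants /k/, /ʃ/, /θ/, /g/ cannot be parsed into a legal (C)V(N) syllable (only a nasal (/m/, /n/, or /ŋ/) is licensed in coda position; onsets are limited to one consonant).

4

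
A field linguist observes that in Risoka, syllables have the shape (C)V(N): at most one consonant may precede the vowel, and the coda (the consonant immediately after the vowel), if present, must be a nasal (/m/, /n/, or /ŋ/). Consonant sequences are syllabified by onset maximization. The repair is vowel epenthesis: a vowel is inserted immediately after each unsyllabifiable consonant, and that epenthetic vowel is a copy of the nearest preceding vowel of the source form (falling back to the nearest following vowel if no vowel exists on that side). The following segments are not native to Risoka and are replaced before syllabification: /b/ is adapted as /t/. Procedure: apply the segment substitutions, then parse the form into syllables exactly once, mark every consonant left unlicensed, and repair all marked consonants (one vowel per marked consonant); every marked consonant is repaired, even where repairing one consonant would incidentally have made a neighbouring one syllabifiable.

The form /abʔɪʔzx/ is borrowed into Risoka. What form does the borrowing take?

Substitution: /b/ → /t/, giving /atʔɪʔzx/.
Syllabifying with onset maximization leaves /t/, /ʔ/, /z/, /x/ stranded (only a nasal (/m/, /n/, or /ŋ/) is licensed in coda position; onsets are limited to one consonant).
Each unlicensed consonant becomes the onset of a new syllable: /t/ → /ta/, /ʔ/ → /ʔɪ/, /z/ → /zɪ/, /x/ → /xɪ/.

ataʔɪʔɪzɪxɪ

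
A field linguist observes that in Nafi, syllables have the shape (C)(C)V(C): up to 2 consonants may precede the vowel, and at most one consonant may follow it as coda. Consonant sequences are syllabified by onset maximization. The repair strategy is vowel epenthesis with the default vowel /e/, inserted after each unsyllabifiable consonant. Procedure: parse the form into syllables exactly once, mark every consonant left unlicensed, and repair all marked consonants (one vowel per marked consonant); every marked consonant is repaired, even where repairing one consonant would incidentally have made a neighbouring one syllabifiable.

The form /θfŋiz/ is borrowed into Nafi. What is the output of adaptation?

θefŋiz

Under (C)(C)V(C), the unsyllabifiable consonants are /θ/ (at most one coda consonant is licensed; onsets may contain at most 2 consonants).
Inserting the epenthetic vowel yields /θ/ → /θe/.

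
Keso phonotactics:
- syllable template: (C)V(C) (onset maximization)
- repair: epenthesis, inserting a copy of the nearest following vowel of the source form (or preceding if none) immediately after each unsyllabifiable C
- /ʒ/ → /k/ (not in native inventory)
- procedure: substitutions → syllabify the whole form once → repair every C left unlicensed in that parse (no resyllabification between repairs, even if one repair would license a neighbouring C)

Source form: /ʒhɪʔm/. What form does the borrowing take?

kɪhɪʔmɪ

Substitution: /ʒ/ → /k/, giving /khɪʔm/.
The consonants /k/, /m/ cannot be parsed into a legal (C)V(C) syllable (at most one coda consonant is licensed; onsets are limited to one consonant).
Inserting the epenthetic vowel yields /k/ → /kɪ/, /m/ → /mɪ/.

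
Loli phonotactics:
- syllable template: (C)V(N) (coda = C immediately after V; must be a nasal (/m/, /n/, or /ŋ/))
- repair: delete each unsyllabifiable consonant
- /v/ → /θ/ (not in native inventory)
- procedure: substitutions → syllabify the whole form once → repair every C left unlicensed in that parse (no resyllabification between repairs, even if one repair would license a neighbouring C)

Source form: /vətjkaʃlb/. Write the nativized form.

Substitution: /v/ → /θ/, giving /θətjkaʃlb/.
Syllabifying with onset maximization leaves /t/, /j/, /ʃ/, /l/, /b/ stranded (only a nasal (/m/, /n/, or /ŋ/) is licensed in coda position; onsets are limited to one consonant).
Deletion applies to /t/, /j/, /ʃ/, /l/, /b/.

θəka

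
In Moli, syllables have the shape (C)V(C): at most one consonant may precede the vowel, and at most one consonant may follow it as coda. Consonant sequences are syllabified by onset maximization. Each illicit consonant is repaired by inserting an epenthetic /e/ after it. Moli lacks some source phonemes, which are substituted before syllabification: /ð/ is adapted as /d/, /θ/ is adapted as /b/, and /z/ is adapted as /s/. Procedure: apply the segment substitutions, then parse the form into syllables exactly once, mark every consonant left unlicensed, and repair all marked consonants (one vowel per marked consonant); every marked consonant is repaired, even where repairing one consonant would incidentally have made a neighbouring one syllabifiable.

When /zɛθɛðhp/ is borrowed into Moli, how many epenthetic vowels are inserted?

After substitution the input is /sɛbɛdhp/.
The unsyllabifiable consonants are /h/, /p/; each receives one epenthetic vowel.

2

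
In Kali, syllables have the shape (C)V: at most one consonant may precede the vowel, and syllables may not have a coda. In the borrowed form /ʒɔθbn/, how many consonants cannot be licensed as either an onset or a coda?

3

Under (C)V, the unsyllabifiable consonants are /θ/, /b/, /n/ (no codas are permitted; onsets are limited to one consonant).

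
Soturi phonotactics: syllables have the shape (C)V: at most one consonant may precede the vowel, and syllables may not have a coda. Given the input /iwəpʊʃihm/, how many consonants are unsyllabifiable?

The consonants /h/, /m/ cannot be parsed into a legal (C)V syllable (no codas are permitted; onsets are limited to one consonant).

2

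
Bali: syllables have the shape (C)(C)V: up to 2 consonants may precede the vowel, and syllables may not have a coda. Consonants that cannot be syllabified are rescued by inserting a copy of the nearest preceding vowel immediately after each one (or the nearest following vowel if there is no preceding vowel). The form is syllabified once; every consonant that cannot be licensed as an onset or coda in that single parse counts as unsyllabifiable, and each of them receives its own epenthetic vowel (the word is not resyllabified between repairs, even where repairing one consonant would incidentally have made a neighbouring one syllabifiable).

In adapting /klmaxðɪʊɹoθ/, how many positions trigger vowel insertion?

2

The unsyllabifiable consonants are /k/, /θ/; each receives one epenthetic vowel.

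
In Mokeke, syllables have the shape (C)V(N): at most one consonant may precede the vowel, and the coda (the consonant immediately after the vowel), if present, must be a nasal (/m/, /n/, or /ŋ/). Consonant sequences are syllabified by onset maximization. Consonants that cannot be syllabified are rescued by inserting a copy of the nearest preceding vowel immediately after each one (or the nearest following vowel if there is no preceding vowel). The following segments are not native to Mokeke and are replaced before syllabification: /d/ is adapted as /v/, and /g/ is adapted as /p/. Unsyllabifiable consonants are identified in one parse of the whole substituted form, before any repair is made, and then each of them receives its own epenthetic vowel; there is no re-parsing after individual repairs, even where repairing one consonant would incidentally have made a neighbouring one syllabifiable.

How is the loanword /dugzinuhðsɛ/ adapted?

Substitution: /d/ → /v/, /g/ → /p/, giving /vupzinuhðsɛ/.
Syllabifying with onset maximization leaves /p/, /h/, /ð/ stranded (only a nasal (/m/, /n/, or /ŋ/) is licensed in coda position; onsets are limited to one consonant).
Each unlicensed consonant becomes the onset of a new syllable: /p/ → /pu/, /h/ → /hu/, /ð/ → /ðu/.

vupuzinuhuðusɛ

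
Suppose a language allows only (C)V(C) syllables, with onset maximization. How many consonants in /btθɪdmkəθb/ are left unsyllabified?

Under (C)V(C), the unsyllabifiable consonants are /b/, /t/, /m/, /b/ (at most one coda consonant is licensed; onsets are limited to one consonant).

4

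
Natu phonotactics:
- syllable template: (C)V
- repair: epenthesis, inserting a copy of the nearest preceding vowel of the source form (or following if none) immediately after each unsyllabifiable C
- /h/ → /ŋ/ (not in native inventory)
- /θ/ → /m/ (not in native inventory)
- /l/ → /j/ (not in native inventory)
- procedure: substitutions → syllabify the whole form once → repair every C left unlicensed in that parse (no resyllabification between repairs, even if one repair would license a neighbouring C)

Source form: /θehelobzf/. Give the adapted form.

meŋejobozofo

Substitution: /θ/ → /m/, /h/ → /ŋ/, /l/ → /j/, giving /meŋejobzf/.
Syllabifying with onset maximization leaves /b/, /z/, /f/ stranded (no codas are permitted; onsets are limited to one consonant).
Epenthesis after each stranded consonant: /b/ → /bo/, /z/ → /zo/, /f/ → /fo/.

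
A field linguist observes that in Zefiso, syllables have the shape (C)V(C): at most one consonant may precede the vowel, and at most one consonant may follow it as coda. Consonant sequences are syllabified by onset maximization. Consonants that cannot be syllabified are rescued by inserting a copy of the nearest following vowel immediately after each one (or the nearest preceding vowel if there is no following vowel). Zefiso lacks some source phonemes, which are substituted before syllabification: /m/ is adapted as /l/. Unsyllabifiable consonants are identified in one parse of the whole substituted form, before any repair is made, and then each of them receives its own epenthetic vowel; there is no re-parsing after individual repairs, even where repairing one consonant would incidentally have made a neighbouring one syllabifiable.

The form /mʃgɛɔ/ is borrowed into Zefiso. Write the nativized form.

lɛʃɛgɛɔ

Substitution: /m/ → /l/, giving /lʃgɛɔ/.
The consonants /l/, /ʃ/ cannot be parsed into a legal (C)V(C) syllable (at most one coda consonant is licensed; onsets are limited to one consonant).
Each unlicensed consonant becomes the onset of a new syllable: /l/ → /lɛ/, /ʃ/ → /ʃɛ/.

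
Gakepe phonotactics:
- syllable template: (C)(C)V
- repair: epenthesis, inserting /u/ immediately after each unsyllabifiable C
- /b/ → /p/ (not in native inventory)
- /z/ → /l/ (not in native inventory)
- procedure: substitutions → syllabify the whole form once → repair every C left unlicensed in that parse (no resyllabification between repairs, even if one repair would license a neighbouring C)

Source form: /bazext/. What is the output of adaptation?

palexutu

Substitution: /b/ → /p/, /z/ → /l/, giving /palext/.
The consonants /x/, /t/ cannot be parsed into a legal (C)(C)V syllable (no codas are permitted; onsets may contain at most 2 consonants).
Inserting the epenthetic vowel yields /x/ → /xu/, /t/ → /tu/.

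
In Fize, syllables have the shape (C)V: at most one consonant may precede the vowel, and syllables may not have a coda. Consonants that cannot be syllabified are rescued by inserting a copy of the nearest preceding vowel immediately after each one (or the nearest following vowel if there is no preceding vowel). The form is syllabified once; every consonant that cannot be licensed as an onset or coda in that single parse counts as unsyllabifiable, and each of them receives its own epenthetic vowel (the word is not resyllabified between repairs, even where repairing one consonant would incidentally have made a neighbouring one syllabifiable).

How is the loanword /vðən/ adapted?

vəðənə

The consonants /v/, /n/ cannot be parsed into a legal (C)V syllable (no codas are permitted; onsets are limited to one consonant).
Epenthesis after each stranded consonant: /v/ → /və/, /n/ → /nə/.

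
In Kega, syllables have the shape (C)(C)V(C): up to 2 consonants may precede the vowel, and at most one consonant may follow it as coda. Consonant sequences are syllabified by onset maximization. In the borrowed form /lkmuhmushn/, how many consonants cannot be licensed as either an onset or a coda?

3

Syllabifying with onset maximization leaves /l/, /h/, /n/ stranded (at most one coda consonant is licensed; onsets may contain at most 2 consonants).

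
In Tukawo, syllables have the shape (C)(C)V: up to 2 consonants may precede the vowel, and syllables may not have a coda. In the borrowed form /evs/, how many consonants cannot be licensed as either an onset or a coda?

2

Syllabifying with onset maximization leaves /v/, /s/ stranded (no codas are permitted; onsets may contain at most 2 consonants).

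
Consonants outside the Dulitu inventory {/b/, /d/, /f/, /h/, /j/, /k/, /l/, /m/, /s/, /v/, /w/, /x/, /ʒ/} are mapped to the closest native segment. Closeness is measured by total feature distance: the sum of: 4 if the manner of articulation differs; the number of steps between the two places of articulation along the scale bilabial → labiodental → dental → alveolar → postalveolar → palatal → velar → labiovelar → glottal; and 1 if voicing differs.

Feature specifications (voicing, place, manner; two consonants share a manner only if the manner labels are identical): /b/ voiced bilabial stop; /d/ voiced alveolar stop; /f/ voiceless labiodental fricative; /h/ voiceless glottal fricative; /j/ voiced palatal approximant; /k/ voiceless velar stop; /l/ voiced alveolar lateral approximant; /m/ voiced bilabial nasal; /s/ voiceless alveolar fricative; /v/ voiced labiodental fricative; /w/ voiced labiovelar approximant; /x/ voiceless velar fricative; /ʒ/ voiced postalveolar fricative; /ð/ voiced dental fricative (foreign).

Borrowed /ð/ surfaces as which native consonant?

v

/v/ is closest: same manner (fricative), place distance 1 (dental→labiodental), same voicing; total 1. Next closest is /f/ at distance 2.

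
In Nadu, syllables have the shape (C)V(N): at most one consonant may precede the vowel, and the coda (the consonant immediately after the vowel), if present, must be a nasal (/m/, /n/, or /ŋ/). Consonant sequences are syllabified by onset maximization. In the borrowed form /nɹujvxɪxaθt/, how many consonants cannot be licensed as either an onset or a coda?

5

Under (C)V(N), the unsyllabifiable consonants are /n/, /j/, /v/, /θ/, /t/ (only a nasal (/m/, /n/, or /ŋ/) is licensed in coda position; onsets are limited to one consonant).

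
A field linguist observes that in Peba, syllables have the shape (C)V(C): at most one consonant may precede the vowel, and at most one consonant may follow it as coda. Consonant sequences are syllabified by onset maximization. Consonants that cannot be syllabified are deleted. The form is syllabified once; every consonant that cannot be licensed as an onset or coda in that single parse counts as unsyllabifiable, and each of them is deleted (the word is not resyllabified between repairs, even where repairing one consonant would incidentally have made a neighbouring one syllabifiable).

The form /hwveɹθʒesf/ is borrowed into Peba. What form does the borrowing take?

veɹʒes

Syllabifying with onset maximization leaves /h/, /w/, /θ/, /f/ stranded (at most one coda consonant is licensed; onsets are limited to one consonant).
Each unlicensed consonant is deleted: /h/, /w/, /θ/, /f/.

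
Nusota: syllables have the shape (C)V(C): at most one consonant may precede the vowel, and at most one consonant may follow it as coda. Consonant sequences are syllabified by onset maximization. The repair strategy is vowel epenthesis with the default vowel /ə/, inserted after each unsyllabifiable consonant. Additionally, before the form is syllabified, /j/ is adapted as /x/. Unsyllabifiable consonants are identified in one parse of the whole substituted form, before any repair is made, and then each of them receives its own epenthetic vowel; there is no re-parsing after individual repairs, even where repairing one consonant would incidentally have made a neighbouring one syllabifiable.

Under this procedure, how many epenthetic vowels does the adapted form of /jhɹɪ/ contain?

2

After substitution the input is /xhɹɪ/.
The unsyllabifiable consonants are /x/, /h/; each receives one epenthetic vowel.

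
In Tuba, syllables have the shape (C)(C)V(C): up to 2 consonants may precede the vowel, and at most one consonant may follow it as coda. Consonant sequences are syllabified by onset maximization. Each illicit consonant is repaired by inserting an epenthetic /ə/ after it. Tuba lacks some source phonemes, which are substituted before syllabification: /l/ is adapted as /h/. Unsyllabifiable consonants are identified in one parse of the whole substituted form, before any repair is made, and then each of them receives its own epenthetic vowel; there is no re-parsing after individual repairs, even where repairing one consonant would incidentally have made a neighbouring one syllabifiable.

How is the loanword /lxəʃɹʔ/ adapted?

Substitution: /l/ → /h/, giving /hxəʃɹʔ/.
Syllabifying with onset maximization leaves /ɹ/, /ʔ/ stranded (at most one coda consonant is licensed; onsets may contain at most 2 consonants).
Inserting the epenthetic vowel yields /ɹ/ → /ɹə/, /ʔ/ → /ʔə/.

hxəʃɹəʔə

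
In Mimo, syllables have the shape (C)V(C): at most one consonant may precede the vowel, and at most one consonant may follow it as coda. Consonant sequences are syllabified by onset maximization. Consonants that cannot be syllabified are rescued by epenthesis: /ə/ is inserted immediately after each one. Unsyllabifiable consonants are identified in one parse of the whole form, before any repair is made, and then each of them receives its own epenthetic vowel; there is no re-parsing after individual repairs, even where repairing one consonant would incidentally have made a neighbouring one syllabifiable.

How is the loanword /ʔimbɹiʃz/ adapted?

Under (C)V(C), the unsyllabifiable consonants are /b/, /z/ (at most one coda consonant is licensed; onsets are limited to one consonant).
Epenthesis after each stranded consonant: /b/ → /bə/, /z/ → /zə/.

ʔimbəɹiʃzə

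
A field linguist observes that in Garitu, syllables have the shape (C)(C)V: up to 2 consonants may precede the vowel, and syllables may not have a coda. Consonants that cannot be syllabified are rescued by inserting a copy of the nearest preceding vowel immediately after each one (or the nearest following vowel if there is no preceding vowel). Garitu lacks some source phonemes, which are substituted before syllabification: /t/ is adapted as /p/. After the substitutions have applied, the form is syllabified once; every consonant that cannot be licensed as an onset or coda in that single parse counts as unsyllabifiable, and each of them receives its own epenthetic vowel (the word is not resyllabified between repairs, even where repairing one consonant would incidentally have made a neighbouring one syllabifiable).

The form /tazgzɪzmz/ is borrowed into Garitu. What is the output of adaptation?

Substitution: /t/ → /p/, giving /pazgzɪzmz/.
Syllabifying with onset maximization leaves /z/, /z/, /m/, /z/ stranded (no codas are permitted; onsets may contain at most 2 consonants).
Epenthesis after each stranded consonant: /z/ → /za/, /z/ → /zɪ/, /m/ → /mɪ/, /z/ → /zɪ/.

pazagzɪzɪmɪzɪ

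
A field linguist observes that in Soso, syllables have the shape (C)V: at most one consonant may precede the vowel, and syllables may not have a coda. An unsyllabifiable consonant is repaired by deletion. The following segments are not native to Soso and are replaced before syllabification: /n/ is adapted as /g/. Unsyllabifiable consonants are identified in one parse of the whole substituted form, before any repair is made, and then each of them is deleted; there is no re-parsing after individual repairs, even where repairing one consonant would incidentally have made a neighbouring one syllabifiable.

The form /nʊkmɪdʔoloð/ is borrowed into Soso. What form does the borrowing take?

gʊmɪʔolo

Substitution: /n/ → /g/, giving /gʊkmɪdʔoloð/.
Syllabifying with onset maximization leaves /k/, /d/, /ð/ stranded (no codas are permitted; onsets are limited to one consonant).
Deletion applies to /k/, /d/, /ð/.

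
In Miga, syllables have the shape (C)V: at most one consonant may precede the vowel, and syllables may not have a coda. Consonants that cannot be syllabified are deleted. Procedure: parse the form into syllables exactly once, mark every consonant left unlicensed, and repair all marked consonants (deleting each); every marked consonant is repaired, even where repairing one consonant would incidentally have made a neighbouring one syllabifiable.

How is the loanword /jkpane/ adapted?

Syllabifying with onset maximization leaves /j/, /k/ stranded (no codas are permitted; onsets are limited to one consonant).
Deleting the stranded consonants removes /j/, /k/.

pane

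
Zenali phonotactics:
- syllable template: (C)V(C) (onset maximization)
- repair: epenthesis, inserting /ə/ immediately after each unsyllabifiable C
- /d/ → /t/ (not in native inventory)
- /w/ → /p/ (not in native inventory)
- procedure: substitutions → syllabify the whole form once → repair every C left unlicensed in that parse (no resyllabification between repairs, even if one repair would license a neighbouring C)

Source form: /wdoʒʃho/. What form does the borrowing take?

Substitution: /w/ → /p/, /d/ → /t/, giving /ptoʒʃho/.
The consonants /p/, /ʃ/ cannot be parsed into a legal (C)V(C) syllable (at most one coda consonant is licensed; onsets are limited to one consonant).
Each unlicensed consonant becomes the onset of a new syllable: /p/ → /pə/, /ʃ/ → /ʃə/.

pətoʒʃəho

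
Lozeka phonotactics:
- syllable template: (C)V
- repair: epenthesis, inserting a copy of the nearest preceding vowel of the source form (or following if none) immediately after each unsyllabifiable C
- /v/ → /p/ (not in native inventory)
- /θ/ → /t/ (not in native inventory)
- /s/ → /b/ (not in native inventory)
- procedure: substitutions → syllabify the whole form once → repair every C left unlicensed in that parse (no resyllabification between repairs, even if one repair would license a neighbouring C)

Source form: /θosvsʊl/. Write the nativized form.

tobopobʊlʊ

Substitution: /θ/ → /t/, /s/ → /b/, /v/ → /p/, giving /tobpbʊl/.
The consonants /b/, /p/, /l/ cannot be parsed into a legal (C)V syllable (no codas are permitted; onsets are limited to one consonant).
Epenthesis after each stranded consonant: /b/ → /bo/, /p/ → /po/, /l/ → /lʊ/.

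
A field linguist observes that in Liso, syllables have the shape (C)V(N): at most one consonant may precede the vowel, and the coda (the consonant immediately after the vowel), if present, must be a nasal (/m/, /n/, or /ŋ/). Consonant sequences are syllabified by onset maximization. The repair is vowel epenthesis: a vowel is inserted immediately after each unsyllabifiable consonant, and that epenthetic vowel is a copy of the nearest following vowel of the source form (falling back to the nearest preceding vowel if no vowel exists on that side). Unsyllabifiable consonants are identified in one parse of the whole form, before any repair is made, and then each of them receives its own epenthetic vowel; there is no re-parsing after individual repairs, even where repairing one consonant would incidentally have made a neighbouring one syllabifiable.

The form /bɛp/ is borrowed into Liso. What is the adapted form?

The consonants /p/ cannot be parsed into a legal (C)V(N) syllable (only a nasal (/m/, /n/, or /ŋ/) is licensed in coda position; onsets are limited to one consonant).
Epenthesis after each stranded consonant: /p/ → /pɛ/.

bɛpɛ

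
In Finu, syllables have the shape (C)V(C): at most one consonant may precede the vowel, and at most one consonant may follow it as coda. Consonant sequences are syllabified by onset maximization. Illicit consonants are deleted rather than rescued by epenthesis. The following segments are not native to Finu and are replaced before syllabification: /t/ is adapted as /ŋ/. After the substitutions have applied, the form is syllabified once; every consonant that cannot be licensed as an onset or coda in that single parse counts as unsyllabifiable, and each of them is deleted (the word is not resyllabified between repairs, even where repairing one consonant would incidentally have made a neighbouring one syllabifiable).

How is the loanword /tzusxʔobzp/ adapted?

Substitution: /t/ → /ŋ/, giving /ŋzusxʔobzp/.
Syllabifying with onset maximization leaves /ŋ/, /x/, /z/, /p/ stranded (at most one coda consonant is licensed; onsets are limited to one consonant).
Each unlicensed consonant is deleted: /ŋ/, /x/, /z/, /p/.

zusʔob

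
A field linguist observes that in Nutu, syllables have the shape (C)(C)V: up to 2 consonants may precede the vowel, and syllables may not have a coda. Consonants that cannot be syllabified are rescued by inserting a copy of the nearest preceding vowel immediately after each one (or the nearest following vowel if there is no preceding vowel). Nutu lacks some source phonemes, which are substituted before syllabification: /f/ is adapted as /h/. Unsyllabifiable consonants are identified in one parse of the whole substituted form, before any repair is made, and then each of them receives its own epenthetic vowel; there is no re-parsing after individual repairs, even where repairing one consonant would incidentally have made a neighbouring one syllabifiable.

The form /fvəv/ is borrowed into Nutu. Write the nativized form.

hvəvə

Substitution: /f/ → /h/, giving /hvəv/.
Syllabifying with onset maximization leaves /v/ stranded (no codas are permitted; onsets may contain at most 2 consonants).
Inserting the epenthetic vowel yields /v/ → /və/.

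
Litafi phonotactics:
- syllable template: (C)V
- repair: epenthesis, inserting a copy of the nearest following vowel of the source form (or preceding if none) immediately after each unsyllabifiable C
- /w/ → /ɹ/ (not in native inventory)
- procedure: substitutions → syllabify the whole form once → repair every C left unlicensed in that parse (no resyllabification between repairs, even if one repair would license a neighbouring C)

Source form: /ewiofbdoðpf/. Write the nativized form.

eɹiofobodoðopofo

Substitution: /w/ → /ɹ/, giving /eɹiofbdoðpf/.
The consonants /f/, /b/, /ð/, /p/, /f/ cannot be parsed into a legal (C)V syllable (no codas are permitted; onsets are limited to one consonant).
Inserting the epenthetic vowel yields /f/ → /fo/, /b/ → /bo/, /ð/ → /ðo/, /p/ → /po/, /f/ → /fo/.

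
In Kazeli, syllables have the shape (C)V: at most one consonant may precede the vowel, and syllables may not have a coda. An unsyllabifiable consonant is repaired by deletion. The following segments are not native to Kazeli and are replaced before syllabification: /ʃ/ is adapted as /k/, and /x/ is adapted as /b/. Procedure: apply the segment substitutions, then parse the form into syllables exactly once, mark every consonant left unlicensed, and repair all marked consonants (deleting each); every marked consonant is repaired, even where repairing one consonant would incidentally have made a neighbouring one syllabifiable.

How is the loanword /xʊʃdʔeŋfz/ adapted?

Substitution: /x/ → /b/, /ʃ/ → /k/, giving /bʊkdʔeŋfz/.
Under (C)V, the unsyllabifiable consonants are /k/, /d/, /ŋ/, /f/, /z/ (no codas are permitted; onsets are limited to one consonant).
Each unlicensed consonant is deleted: /k/, /d/, /ŋ/, /f/, /z/.

bʊʔe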